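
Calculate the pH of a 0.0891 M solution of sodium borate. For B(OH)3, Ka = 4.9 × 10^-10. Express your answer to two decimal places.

B(OH)4- is the conjugate base of the weak acid B(OH)3.
Kb = Kw/Ka = 1.0×10^-14 / 4.9 × 10^-10 = 2.04 × 10^-5
Let x = [OH-] at equilibrium. Kb = x²/(0.0891 − x).
Neglecting x in the denominator: x = √(2.04 × 10^-5 × 0.0891) = 1.35 × 10^-3 M
(x/C₀ = 1.5% < 5%, so the approximation holds.)
pOH = −log(1.35 × 10^-3) = 2.87; pH = 14.00 − 2.87 = 11.13

pH = 11.13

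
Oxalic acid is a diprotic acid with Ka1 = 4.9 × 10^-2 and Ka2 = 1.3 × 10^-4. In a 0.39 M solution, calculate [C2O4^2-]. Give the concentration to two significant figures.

First ionization gives [H+] ≈ [HC2O4-] = 1.16 × 10^-1 M.
Second step: Ka2 = [H+][C2O4^2-]/[HC2O4-] ≈ [C2O4^2-] (since [H+] ≈ [HC2O4-]).
So [C2O4^2-] ≈ Ka2.

1.3 × 10^-4 M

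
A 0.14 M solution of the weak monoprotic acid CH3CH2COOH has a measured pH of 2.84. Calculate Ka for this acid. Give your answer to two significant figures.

[H+] = 10^(-2.84) = 1.45 × 10^-3 M
At equilibrium [HA] = 0.14 − 1.45 × 10^-3 = 1.39 × 10^-1 M
Ka = [H+][A-]/[HA] = (1.45 × 10^-3)² / 1.39 × 10^-1 = 1.5 × 10^-5

Ka = 1.5 × 10^-5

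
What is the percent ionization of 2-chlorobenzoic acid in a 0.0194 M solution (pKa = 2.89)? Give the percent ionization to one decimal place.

ClC6H4COOH ⇌ ClC6H4COO- + H+; let x = [H+] at equilibrium.
Ka = 10^(−2.89) = 1.29 × 10^-3
Ka = x²/(C₀ − x); solving the quadratic gives x = 4.40 × 10^-3 M.
% ionization = x/C₀ × 100% = 4.40 × 10^-3/0.0194 × 100% = 22.7%

22.7%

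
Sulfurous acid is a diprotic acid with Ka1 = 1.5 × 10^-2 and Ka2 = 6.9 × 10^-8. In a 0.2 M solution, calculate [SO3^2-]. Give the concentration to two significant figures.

First ionization gives [H+] ≈ [HSO3-] = 4.78 × 10^-2 M.
Second step: Ka2 = [H+][SO3^2-]/[HSO3-] ≈ [SO3^2-] (since [H+] ≈ [HSO3-]).
So [SO3^2-] ≈ Ka2.

6.9 × 10^-8 M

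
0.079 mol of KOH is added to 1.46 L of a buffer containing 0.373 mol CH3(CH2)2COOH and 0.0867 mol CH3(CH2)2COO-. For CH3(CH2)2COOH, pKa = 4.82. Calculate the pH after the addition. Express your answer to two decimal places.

After neutralization: n(CH3(CH2)2COOH) = 0.294 mol, n(CH3(CH2)2COO-) = 0.166 mol.
pH = pKa + log([A⁻]/[HA]) = 4.82 + log(0.166/0.294) = 4.82 -0.248

pH = 4.57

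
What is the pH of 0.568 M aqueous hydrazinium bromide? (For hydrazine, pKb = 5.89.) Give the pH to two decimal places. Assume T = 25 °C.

N2H5+ is the conjugate acid of the weak base N2H4.
Kb = 10^(−5.89) = 1.29 × 10^-6
Ka = Kw/Kb = 1.0×10^-14 / 1.29 × 10^-6 = 7.75 × 10^-9
Ka = x²/(0.568 − x) = 7.75 × 10^-9
Assume x ≪ 0.568: x ≈ √(7.75 × 10^-9 × 0.568) = 6.63 × 10^-5 M
pH = −log[H+] = −log(6.63 × 10^-5) = 4.18

pH = 4.18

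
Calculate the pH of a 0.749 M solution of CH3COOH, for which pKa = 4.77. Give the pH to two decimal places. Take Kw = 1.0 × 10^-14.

CH3COOH ⇌ CH3COO- + H+
Ka = 10^(−4.77) = 1.70 × 10^-5
Ka = x²/(0.749 − x) = 1.70 × 10^-5
Neglecting x in the denominator: x = √(1.70 × 10^-5 × 0.749) = 3.57 × 10^-3 M
pH = −log(3.57 × 10^-3) = 2.45

pH = 2.45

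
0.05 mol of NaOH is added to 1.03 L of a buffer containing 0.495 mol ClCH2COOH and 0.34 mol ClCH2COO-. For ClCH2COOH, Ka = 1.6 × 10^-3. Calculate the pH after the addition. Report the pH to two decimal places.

OH- converts ClCH2COOH to ClCH2COO-: ClCH2COOH → 0.445 mol, ClCH2COO- → 0.39 mol.
pKa = −log(1.6 × 10^-3) = 2.796
pH = pKa + log(n_ClCH2COO-/n_ClCH2COOH) = 2.796 + log(0.39/0.445) = 2.796 + (-0.057)

pH = 2.74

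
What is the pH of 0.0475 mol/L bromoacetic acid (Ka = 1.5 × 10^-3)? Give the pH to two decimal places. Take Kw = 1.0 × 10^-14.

pH = 2.11

BrCH2COOH ⇌ BrCH2COO- + H+
Ka = [H+]²/(0.0475 − [H+]) = 1.5 × 10^-3
The 5% rule fails; solving [H+]² + Ka·[H+] − Ka·C₀ = 0 exactly:
[H+] = [−0.0015 + √(0.0015² + 0.000285)]/2 = 7.72 × 10^-3 M
pH = −log(7.72 × 10^-3) = 2.11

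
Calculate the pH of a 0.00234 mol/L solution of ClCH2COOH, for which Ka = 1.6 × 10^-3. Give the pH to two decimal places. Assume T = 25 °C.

ClCH2COOH ⇌ ClCH2COO- + H+
From the ICE table, Ka = x²/(0.00234 − x) = 1.6 × 10^-3.
Here C₀/Ka ≈ 1.46, so the small-x approximation fails. Use the quadratic:
x = (−Ka + √(Ka² + 4·Ka·C₀))/2 = 1.29 × 10^-3 M
pH = −log[H+] = −log(1.29 × 10^-3) = 2.89

pH = 2.89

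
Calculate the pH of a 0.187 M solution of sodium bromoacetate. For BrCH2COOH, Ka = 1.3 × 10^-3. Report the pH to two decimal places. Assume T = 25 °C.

BrCH2COO- is the conjugate base of the weak acid BrCH2COOH.
Kb = Kw/Ka = 1.0×10^-14 / 1.3 × 10^-3 = 7.69 × 10^-12
From the ICE table, Kb = [OH-]²/(0.187 − [OH-]) = 7.69 × 10^-12.
Since Kb ≪ C₀, [OH-] ≈ √(Kb·C₀) = 1.20 × 10^-6 M.
Check: 0.00064% ionized — well under 5%, approximation valid.
pOH = −log(1.20 × 10^-6) = 5.92; pH = 14.00 − 5.92 = 8.08

pH = 8.08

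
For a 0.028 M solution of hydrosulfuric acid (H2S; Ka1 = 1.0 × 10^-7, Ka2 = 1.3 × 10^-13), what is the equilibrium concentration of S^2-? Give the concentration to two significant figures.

First ionization gives [H+] ≈ [HS-] = 5.29 × 10^-5 M.
Second step: Ka2 = [H+][S^2-]/[HS-] ≈ [S^2-] (since [H+] ≈ [HS-]).
So [S^2-] ≈ Ka2.

1.3 × 10^-13 M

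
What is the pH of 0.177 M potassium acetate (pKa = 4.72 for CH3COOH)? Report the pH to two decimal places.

CH3COO- is the conjugate base of the weak acid CH3COOH.
Ka = 10^(−4.72) = 1.91 × 10^-5
Kb = Kw/Ka = 1.0×10^-14 / 1.91 × 10^-5 = 5.24 × 10^-10
Let x = [OH-] at equilibrium. Kb = x²/(0.177 − x).
Since Kb ≪ C₀, x ≈ √(Kb·C₀) = 9.63 × 10^-6 M.
pOH = 5.02, so pH = 14.00 − pOH = 8.98

pH = 8.98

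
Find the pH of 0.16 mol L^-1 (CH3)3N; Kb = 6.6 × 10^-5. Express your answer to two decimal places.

(CH3)3N + H2O ⇌ (CH3)3NH+ + OH-
Kb = x²/(0.16 − x) = 6.6 × 10^-5
Neglecting x in the denominator: x = √(6.6 × 10^-5 × 0.16) = 3.25 × 10^-3 M
Check: 2% ionized — well under 5%, approximation valid.
pOH = 2.49, so pH = 14.00 − pOH = 11.51

pH = 11.51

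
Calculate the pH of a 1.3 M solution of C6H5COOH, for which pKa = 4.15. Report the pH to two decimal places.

C6H5COOH ⇌ C6H5COO- + H+
Ka = 10^(−4.15) = 7.08 × 10^-5
Let x = [H+] at equilibrium. Ka = x²/(1.3 − x).
Since Ka ≪ C₀, x ≈ √(Ka·C₀) = 9.59 × 10^-3 M.
pH = −log[H+] = −log(9.59 × 10^-3) = 2.02

pH = 2.02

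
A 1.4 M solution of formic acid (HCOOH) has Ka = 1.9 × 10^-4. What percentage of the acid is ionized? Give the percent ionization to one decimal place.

1.2%

HCOOH ⇌ HCOO- + H+; let x = [H+] at equilibrium.
x ≈ √(Ka·C₀) = √(1.9 × 10^-4 × 1.4) = 1.63 × 10^-2 M
% ionization = x/C₀ × 100% = 1.63 × 10^-2/1.4 × 100% = 1.2%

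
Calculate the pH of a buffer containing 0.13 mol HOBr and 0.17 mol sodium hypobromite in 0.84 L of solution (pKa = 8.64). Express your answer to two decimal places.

pH = 8.76

Henderson–Hasselbalch: pH = pKa + log([OBr-]/[HOBr]) = 8.64 + log(0.17/0.13)
pH = 8.64 + (+0.117) = 8.76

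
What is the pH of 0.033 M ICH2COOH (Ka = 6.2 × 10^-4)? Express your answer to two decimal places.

pH = 2.37

ICH2COOH ⇌ ICH2COO- + H+
Ka = x²/(0.033 − x) = 6.2 × 10^-4
x is not negligible relative to C₀; solve x² + 0.00062·x − 2.05e-05 = 0.
x = [−0.00062 + √(0.00062² + 8.18e-05)]/2 = 4.22 × 10^-3 M
pH = −log[H+] = −log(4.22 × 10^-3) = 2.37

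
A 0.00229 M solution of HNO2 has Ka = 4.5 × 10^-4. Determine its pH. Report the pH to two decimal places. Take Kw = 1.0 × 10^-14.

pH = 3.09

HNO2 ⇌ NO2- + H+
Let x = [H+] at equilibrium. Ka = x²/(0.00229 − x).
The 5% rule fails; solving x² + Ka·x − Ka·C₀ = 0 exactly:
x = (−Ka + √(Ka² + 4·Ka·C₀))/2 = 8.15 × 10^-4 M
pH = −log(8.15 × 10^-4) = 3.09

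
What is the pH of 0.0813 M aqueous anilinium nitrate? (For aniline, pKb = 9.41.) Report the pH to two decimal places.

C6H5NH3+ is the conjugate acid of the weak base C6H5NH2.
Kb = 10^(−9.41) = 3.89 × 10^-10
Ka = Kw/Kb = 1.0×10^-14 / 3.89 × 10^-10 = 2.57 × 10^-5
Ka = [H+]²/(0.0813 − [H+]) = 2.57 × 10^-5
Neglecting [H+] in the denominator: [H+] = √(2.57 × 10^-5 × 0.0813) = 1.45 × 10^-3 M
([H+]/C₀ = 1.8% < 5%, so the approximation holds.)
pH = −log(1.45 × 10^-3) = 2.84

pH = 2.84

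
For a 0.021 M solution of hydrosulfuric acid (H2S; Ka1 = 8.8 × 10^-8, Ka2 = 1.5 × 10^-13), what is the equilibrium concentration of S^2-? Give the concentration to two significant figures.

First ionization gives [H+] ≈ [HS-] = 4.30 × 10^-5 M.
Second step: Ka2 = [H+][S^2-]/[HS-] ≈ [S^2-] (since [H+] ≈ [HS-]).
So [S^2-] ≈ Ka2.

1.5 × 10^-13 M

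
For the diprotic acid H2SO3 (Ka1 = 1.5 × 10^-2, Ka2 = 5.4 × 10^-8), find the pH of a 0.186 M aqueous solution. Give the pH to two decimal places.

Ka1 ≫ Ka2, so treat the first dissociation as the only significant source of H+.
Ka1 = x²/(0.186 − x) = 1.5 × 10^-2
Solving the quadratic: x = (−Ka1 + √(Ka1² + 4·Ka1·C₀))/2 = 4.59 × 10^-2 M
pH = −log(4.59 × 10^-2) = 1.34

pH = 1.34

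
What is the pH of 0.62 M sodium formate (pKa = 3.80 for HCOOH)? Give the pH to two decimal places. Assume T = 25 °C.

pH = 8.80

HCOO- is the conjugate base of the weak acid HCOOH.
Ka = 10^(−3.80) = 1.58 × 10^-4
Kb = Kw/Ka = 1.0×10^-14 / 1.58 × 10^-4 = 6.33 × 10^-11
Kb = x²/(0.62 − x) = 6.33 × 10^-11
Since Kb ≪ C₀, x ≈ √(Kb·C₀) = 6.26 × 10^-6 M.
Check: 0.001% ionized — well under 5%, approximation valid.
pOH = −log(6.26 × 10^-6) = 5.20; pH = 14.00 − 5.20 = 8.80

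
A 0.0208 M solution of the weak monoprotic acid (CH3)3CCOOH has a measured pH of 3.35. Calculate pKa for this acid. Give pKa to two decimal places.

pKa = 5.01

[H+] = 10^(-3.35) = 4.47 × 10^-4 M
At equilibrium [HA] = 0.0208 − 4.47 × 10^-4 = 2.04 × 10^-2 M
Ka = [H+][A-]/[HA] = (4.47 × 10^-4)² / 2.04 × 10^-2 = 9.79 × 10^-6
pKa = -log(9.79 × 10^-6) = 5.01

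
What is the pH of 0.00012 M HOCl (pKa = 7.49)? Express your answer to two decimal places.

pH = 5.71

HOCl ⇌ OCl- + H+
Ka = 10^(−7.49) = 3.24 × 10^-8
Let x = [H+] at equilibrium. Ka = x²/(0.00012 − x).
Neglecting x in the denominator: x = √(3.24 × 10^-8 × 0.00012) = 1.97 × 10^-6 M
(x/C₀ = 1.6% < 5%, so the approximation holds.)
pH = −log[H+] = −log(1.97 × 10^-6) = 5.71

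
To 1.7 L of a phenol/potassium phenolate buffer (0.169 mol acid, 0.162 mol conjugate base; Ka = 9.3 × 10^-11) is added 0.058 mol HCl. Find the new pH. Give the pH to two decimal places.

pH = 9.69

After neutralization: n(C6H5OH) = 0.227 mol, n(C6H5O-) = 0.104 mol.
pKa = −log(9.3 × 10^-11) = 10.032
pH = pKa + log(n_C6H5O-/n_C6H5OH) = 10.032 + log(0.104/0.227) = 10.032 + (-0.339)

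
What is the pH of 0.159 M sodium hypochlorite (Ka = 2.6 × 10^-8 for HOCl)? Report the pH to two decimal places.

OCl- is the conjugate base of the weak acid HOCl.
Kb = Kw/Ka = 1.0×10^-14 / 2.6 × 10^-8 = 3.85 × 10^-7
Kb = x²/(0.159 − x) = 3.85 × 10^-7
Assume x ≪ 0.159: x ≈ √(3.85 × 10^-7 × 0.159) = 2.47 × 10^-4 M
pOH = 3.61, so pH = 14.00 − pOH = 10.39

pH = 10.39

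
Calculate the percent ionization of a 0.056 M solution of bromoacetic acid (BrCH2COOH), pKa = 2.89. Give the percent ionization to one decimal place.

BrCH2COOH ⇌ BrCH2COO- + H+; let x = [H+] at equilibrium.
Ka = 10^(−2.89) = 1.29 × 10^-3
Ka = x²/(C₀ − x); solving the quadratic gives x = 7.88 × 10^-3 M.
% ionization = x/C₀ × 100% = 7.88 × 10^-3/0.056 × 100% = 14.1%

14.1%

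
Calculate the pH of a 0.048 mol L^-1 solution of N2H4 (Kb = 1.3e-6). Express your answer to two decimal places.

pH = 10.40

N2H4 + H2O ⇌ N2H5+ + OH-
Kb = x²/(0.048 − x) = 1.3 × 10^-6
Since Kb ≪ C₀, x ≈ √(Kb·C₀) = 2.50 × 10^-4 M.
pOH = 3.60, so pH = 14.00 − pOH = 10.40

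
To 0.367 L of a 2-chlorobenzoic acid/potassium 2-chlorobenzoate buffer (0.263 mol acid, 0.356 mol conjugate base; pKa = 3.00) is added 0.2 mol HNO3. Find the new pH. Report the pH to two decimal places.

pH = 2.53

Added H+ converts ClC6H4COO- to ClC6H4COOH: ClC6H4COOH → 0.463 mol, ClC6H4COO- → 0.156 mol.
pH = pKa + log([A⁻]/[HA]) = 3.00 + log(0.156/0.463) = 3.00 -0.472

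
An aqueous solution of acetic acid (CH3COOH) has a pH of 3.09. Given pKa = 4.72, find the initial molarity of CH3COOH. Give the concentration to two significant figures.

[H+] = 10^(-3.09) = 8.13 × 10^-4 M = x
Ka = 10^(−4.72) = 1.91 × 10^-5
Ka = x²/(C₀ − x) ⇒ C₀ = x + x²/Ka
C₀ = 8.13 × 10^-4 + (8.13 × 10^-4)²/(1.91 × 10^-5) = 3.54 × 10^-2 M

C₀ = 3.5 × 10^-2 M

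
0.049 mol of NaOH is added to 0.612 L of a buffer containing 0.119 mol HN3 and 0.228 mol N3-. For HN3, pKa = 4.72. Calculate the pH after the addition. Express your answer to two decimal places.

OH- converts HN3 to N3-: HN3 → 0.07 mol, N3- → 0.277 mol.
pH = pKa + log([A⁻]/[HA]) = 4.72 + log(0.277/0.07) = 4.72 +0.597

pH = 5.32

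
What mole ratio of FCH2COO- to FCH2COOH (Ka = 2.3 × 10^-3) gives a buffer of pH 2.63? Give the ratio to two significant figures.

pKa = -log(2.3 × 10^-3) = 2.638
pH = pKa + log(r) ⇒ log(r) = 2.63 − 2.638 = -0.008
r = [FCH2COO-]/[FCH2COOH] = 10^(-0.008) = 0.982

ratio = 0.98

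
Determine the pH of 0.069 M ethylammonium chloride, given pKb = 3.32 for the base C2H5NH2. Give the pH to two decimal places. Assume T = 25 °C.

C2H5NH3+ is the conjugate acid of the weak base C2H5NH2.
Kb = 10^(−3.32) = 4.79 × 10^-4
Ka = Kw/Kb = 1.0×10^-14 / 4.79 × 10^-4 = 2.09 × 10^-11
Let x = [H+] at equilibrium. Ka = x²/(0.069 − x).
Since Ka ≪ C₀, x ≈ √(Ka·C₀) = 1.20 × 10^-6 M.
(x/C₀ = 0.0017% < 5%, so the approximation holds.)
pH = −log[H+] = −log(1.20 × 10^-6) = 5.92

pH = 5.92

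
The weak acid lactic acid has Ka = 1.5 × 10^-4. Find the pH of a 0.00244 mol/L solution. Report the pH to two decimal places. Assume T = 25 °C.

pH = 3.27

CH3CH(OH)COOH ⇌ CH3CH(OH)COO- + H+
Let x = [H+] at equilibrium. Ka = x²/(0.00244 − x).
x is not negligible relative to C₀; solve x² + 0.00015·x − 3.66e-07 = 0.
x = [−0.00015 + √(0.00015² + 1.46e-06)]/2 = 5.35 × 10^-4 M
pH = −log[H+] = −log(5.35 × 10^-4) = 3.27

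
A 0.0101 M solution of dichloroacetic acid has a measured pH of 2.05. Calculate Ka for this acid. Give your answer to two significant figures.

[H+] = 10^(-2.05) = 8.91 × 10^-3 M
At equilibrium [HA] = 0.0101 − 8.91 × 10^-3 = 1.19 × 10^-3 M
Ka = [H+][A-]/[HA] = (8.91 × 10^-3)² / 1.19 × 10^-3 = 6.7 × 10^-2

Ka = 6.7 × 10^-2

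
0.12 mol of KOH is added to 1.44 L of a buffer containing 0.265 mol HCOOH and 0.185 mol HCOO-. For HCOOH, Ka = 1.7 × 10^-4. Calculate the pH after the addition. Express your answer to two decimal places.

pH = 4.09

OH- converts HCOOH to HCOO-: HCOOH → 0.145 mol, HCOO- → 0.305 mol.
pKa = −log(1.7 × 10^-4) = 3.770
pH = pKa + log(n_HCOO-/n_HCOOH) = 3.770 + log(0.305/0.145) = 3.770 + (+0.323)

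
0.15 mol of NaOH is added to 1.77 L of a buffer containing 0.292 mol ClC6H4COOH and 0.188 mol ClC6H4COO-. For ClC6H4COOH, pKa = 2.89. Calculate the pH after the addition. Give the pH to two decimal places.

pH = 3.27

OH- converts ClC6H4COOH to ClC6H4COO-: ClC6H4COOH → 0.142 mol, ClC6H4COO- → 0.338 mol.
pH = pKa + log([A⁻]/[HA]) = 2.89 + log(0.338/0.142) = 2.89 +0.377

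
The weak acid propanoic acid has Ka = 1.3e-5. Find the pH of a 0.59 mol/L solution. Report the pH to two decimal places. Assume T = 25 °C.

CH3CH2COOH ⇌ CH3CH2COO- + H+
Let x = [H+] at equilibrium. Ka = x²/(0.59 − x).
Since Ka ≪ C₀, x ≈ √(Ka·C₀) = 2.77 × 10^-3 M.
(x/C₀ = 0.47% < 5%, so the approximation holds.)
pH = −log[H+] = −log(2.77 × 10^-3) = 2.56

pH = 2.56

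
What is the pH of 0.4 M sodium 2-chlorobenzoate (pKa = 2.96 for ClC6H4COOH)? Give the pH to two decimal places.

pH = 8.28

ClC6H4COO- is the conjugate base of the weak acid ClC6H4COOH.
Ka = 10^(−2.96) = 1.10 × 10^-3
Kb = Kw/Ka = 1.0×10^-14 / 1.10 × 10^-3 = 9.09 × 10^-12
Kb = [OH-]²/(0.4 − [OH-]) = 9.09 × 10^-12
Since Kb ≪ C₀, [OH-] ≈ √(Kb·C₀) = 1.91 × 10^-6 M.
Check: 0.00048% ionized — well under 5%, approximation valid.
pOH = −log(1.91 × 10^-6) = 5.72; pH = 14.00 − 5.72 = 8.28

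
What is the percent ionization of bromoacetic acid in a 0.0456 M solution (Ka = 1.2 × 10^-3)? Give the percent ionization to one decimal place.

BrCH2COOH ⇌ BrCH2COO- + H+; let x = [H+] at equilibrium.
Ka = x²/(C₀ − x); solving the quadratic gives x = 6.82 × 10^-3 M.
% ionization = x/C₀ × 100% = 6.82 × 10^-3/0.0456 × 100% = 15.0%

15.0%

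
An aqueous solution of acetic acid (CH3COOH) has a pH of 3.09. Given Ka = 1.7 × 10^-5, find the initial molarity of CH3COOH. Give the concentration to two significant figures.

C₀ = 4.0 × 10^-2 M

[H+] = 10^(-3.09) = 8.13 × 10^-4 M = x
Ka = x²/(C₀ − x) ⇒ C₀ = x + x²/Ka
C₀ = 8.13 × 10^-4 + (8.13 × 10^-4)²/(1.7 × 10^-5) = 3.97 × 10^-2 M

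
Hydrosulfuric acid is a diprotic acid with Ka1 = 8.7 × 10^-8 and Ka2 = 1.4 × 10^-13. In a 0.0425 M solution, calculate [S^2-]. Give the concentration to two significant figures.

1.4 × 10^-13 M

First ionization gives [H+] ≈ [HS-] = 6.08 × 10^-5 M.
Second step: Ka2 = [H+][S^2-]/[HS-] ≈ [S^2-] (since [H+] ≈ [HS-]).
So [S^2-] ≈ Ka2.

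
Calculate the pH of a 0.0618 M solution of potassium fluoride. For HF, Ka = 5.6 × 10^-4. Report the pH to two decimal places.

F- is the conjugate base of the weak acid HF.
Kb = Kw/Ka = 1.0×10^-14 / 5.6 × 10^-4 = 1.79 × 10^-11
Let x = [OH-] at equilibrium. Kb = x²/(0.0618 − x).
Since Kb ≪ C₀, x ≈ √(Kb·C₀) = 1.05 × 10^-6 M.
Check: 0.0017% ionized — well under 5%, approximation valid.
pOH = 5.98, so pH = 14.00 − pOH = 8.02

pH = 8.02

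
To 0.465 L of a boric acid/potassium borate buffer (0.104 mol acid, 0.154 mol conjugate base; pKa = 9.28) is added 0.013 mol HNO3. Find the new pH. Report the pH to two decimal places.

Added H+ converts B(OH)4- to B(OH)3: B(OH)3 → 0.117 mol, B(OH)4- → 0.141 mol.
Henderson–Hasselbalch with mole ratio 0.141/0.117: pH = 9.28 + (+0.081)

pH = 9.36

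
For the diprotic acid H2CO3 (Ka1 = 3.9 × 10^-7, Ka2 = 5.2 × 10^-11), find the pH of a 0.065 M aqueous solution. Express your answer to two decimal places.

Ka1 ≫ Ka2, so treat the first dissociation as the only significant source of H+.
Ka1 = x²/(0.065 − x) = 3.9 × 10^-7
x ≈ √(3.9 × 10^-7 × 0.065) = 1.59 × 10^-4 M
pH = −log(1.59 × 10^-4) = 3.80

pH = 3.80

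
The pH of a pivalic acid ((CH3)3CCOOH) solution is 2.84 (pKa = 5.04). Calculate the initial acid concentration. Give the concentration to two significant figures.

[H+] = 10^(-2.84) = 1.45 × 10^-3 M = x
Ka = 10^(−5.04) = 9.12 × 10^-6
Ka = x²/(C₀ − x) ⇒ C₀ = x + x²/Ka
C₀ = 1.45 × 10^-3 + (1.45 × 10^-3)²/(9.12 × 10^-6) = 2.32 × 10^-1 M

C₀ = 2.3 × 10^-1 M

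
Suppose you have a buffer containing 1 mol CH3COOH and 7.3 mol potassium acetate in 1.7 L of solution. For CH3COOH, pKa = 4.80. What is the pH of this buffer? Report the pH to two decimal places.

Henderson–Hasselbalch: pH = pKa + log([CH3COO-]/[CH3COOH]) = 4.80 + log(7.3/1)
pH = 4.80 + (+0.863) = 5.66

pH = 5.66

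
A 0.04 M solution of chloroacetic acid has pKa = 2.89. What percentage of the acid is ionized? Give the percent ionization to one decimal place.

ClCH2COOH ⇌ ClCH2COO- + H+; let x = [H+] at equilibrium.
Ka = 10^(−2.89) = 1.29 × 10^-3
Ka = x²/(C₀ − x); solving the quadratic gives x = 6.57 × 10^-3 M.
Fraction ionized = 6.57 × 10^-3 / 0.04 = 0.1643 → 16.4%

16.4%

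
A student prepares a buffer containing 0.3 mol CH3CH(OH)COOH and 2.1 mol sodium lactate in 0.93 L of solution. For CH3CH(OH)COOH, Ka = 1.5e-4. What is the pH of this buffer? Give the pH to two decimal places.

pKa = −log(1.5 × 10^-4) = 3.824
pH = pKa + log([A⁻]/[HA]) = 3.824 + log(2.1/0.3)
pH = 3.824 + (+0.845) = 4.67

pH = 4.67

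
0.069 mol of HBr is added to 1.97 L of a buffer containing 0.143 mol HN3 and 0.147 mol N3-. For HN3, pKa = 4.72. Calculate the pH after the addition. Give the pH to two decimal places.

pH = 4.29

Added H+ converts N3- to HN3: HN3 → 0.212 mol, N3- → 0.078 mol.
pH = pKa + log([A⁻]/[HA]) = 4.72 + log(0.078/0.212) = 4.72 -0.434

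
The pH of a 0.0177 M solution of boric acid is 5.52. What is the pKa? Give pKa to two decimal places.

[H+] = 10^(-5.52) = 3.02 × 10^-6 M
At equilibrium [HA] = 0.0177 − 3.02 × 10^-6 = 1.77 × 10^-2 M
Ka = [H+][A-]/[HA] = (3.02 × 10^-6)² / 1.77 × 10^-2 = 5.15 × 10^-10
pKa = -log(5.15 × 10^-10) = 9.29

pKa = 9.29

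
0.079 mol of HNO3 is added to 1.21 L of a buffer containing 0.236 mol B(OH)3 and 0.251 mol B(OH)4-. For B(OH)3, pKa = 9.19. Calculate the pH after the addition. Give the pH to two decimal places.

pH = 8.93

After neutralization: n(B(OH)3) = 0.315 mol, n(B(OH)4-) = 0.172 mol.
Henderson–Hasselbalch with mole ratio 0.172/0.315: pH = 9.19 + (-0.263)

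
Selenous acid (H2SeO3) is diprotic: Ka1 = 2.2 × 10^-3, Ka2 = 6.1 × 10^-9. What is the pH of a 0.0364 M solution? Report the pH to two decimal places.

Ka1 ≫ Ka2, so treat the first dissociation as the only significant source of H+.
Ka1 = x²/(0.0364 − x) = 2.2 × 10^-3
Solving the quadratic: x = (−Ka1 + √(Ka1² + 4·Ka1·C₀))/2 = 7.92 × 10^-3 M
pH = −log(7.92 × 10^-3) = 2.10

pH = 2.10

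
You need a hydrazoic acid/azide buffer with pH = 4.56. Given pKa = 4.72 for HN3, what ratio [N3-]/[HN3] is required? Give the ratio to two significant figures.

ratio = 0.69

pH = pKa + log(r) ⇒ log(r) = 4.56 − 4.72 = -0.16
r = [N3-]/[HN3] = 10^(-0.16) = 0.692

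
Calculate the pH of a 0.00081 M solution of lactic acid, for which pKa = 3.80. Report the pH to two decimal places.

pH = 3.54

CH3CH(OH)COOH ⇌ CH3CH(OH)COO- + H+
Ka = 10^(−3.80) = 1.58 × 10^-4
From the ICE table, Ka = [H+]²/(0.00081 − [H+]) = 1.58 × 10^-4.
Here C₀/Ka ≈ 5.13, so the small-[H+] approximation fails. Use the quadratic:
[H+] = (−Ka + √(Ka² + 4·Ka·C₀))/2 = 2.87 × 10^-4 M
pH = −log[H+] = −log(2.87 × 10^-4) = 3.54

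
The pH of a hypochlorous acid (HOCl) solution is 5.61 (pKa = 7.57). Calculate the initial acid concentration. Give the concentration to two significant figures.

[H+] = 10^(-5.61) = 2.45 × 10^-6 M = x
Ka = 10^(−7.57) = 2.69 × 10^-8
Ka = x²/(C₀ − x) ⇒ C₀ = x + x²/Ka
C₀ = 2.45 × 10^-6 + (2.45 × 10^-6)²/(2.69 × 10^-8) = 2.26 × 10^-4 M

C₀ = 2.3 × 10^-4 M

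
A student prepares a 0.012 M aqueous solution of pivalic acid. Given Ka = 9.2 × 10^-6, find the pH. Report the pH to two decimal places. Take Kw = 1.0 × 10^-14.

(CH3)3CCOOH ⇌ (CH3)3CCOO- + H+
Ka = [H+]²/(0.012 − [H+]) = 9.2 × 10^-6
Since Ka ≪ C₀, [H+] ≈ √(Ka·C₀) = 3.32 × 10^-4 M.
([H+]/C₀ = 2.8% < 5%, so the approximation holds.)
pH = −log(3.32 × 10^-4) = 3.48

pH = 3.48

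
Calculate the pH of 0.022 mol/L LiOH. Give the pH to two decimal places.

LiOH is a strong base; [OH-] = 0.022 M.
pOH = -log(0.022) = 1.66
pH = 14.00 - 1.66 = 12.34

pH = 12.34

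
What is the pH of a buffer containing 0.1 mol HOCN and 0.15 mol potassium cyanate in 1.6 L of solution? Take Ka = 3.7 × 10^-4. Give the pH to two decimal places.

pH = 3.61

pKa = −log(3.7 × 10^-4) = 3.432
pH = pKa + log([A⁻]/[HA]) = 3.432 + log(0.15/0.1)
pH = 3.432 + (+0.176) = 3.61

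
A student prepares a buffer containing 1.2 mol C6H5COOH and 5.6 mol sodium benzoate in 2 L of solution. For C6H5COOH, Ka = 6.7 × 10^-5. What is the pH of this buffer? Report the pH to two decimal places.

pH = 4.84

pKa = −log(6.7 × 10^-5) = 4.174
pH = pKa + log([A⁻]/[HA]) = 4.174 + log(5.6/1.2)
pH = 4.174 + (+0.669) = 4.84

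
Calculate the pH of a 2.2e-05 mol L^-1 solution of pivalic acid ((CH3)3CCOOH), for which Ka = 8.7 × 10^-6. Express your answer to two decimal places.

pH = 4.99

(CH3)3CCOOH ⇌ (CH3)3CCOO- + H+
From the ICE table, Ka = x²/(2.2e-05 − x) = 8.7 × 10^-6.
The 5% rule fails; solving x² + Ka·x − Ka·C₀ = 0 exactly:
x = (−Ka + √(Ka² + 4·Ka·C₀))/2 = 1.02 × 10^-5 M
pH = −log[H+] = −log(1.02 × 10^-5) = 4.99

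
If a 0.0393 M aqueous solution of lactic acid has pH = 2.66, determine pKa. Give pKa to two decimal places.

[H+] = 10^(-2.66) = 2.19 × 10^-3 M
At equilibrium [HA] = 0.0393 − 2.19 × 10^-3 = 3.71 × 10^-2 M
Ka = [H+][A-]/[HA] = (2.19 × 10^-3)² / 3.71 × 10^-2 = 1.29 × 10^-4
pKa = -log(1.29 × 10^-4) = 3.89

pKa = 3.89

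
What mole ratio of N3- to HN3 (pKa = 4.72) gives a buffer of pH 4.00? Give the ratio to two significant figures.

pH = pKa + log(r) ⇒ log(r) = 4.00 − 4.72 = -0.72
r = [N3-]/[HN3] = 10^(-0.72) = 0.191

ratio = 0.19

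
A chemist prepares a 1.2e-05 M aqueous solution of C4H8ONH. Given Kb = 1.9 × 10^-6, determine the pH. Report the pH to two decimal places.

C4H8ONH + H2O ⇌ C4H8ONH2+ + OH-
From the ICE table, Kb = x²/(1.2e-05 − x) = 1.9 × 10^-6.
Here C₀/Kb ≈ 6.32, so the small-x approximation fails. Use the quadratic:
x = [−1.9e-06 + √(1.9e-06² + 9.12e-11)]/2 = 3.92 × 10^-6 M
pOH = 5.41, so pH = 14.00 − pOH = 8.59

pH = 8.59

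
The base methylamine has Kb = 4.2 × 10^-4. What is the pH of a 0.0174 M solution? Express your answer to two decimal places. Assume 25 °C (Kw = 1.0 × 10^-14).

CH3NH2 + H2O ⇌ CH3NH3+ + OH-
From the ICE table, Kb = x²/(0.0174 − x) = 4.2 × 10^-4.
Here C₀/Kb ≈ 41.4, so the small-x approximation fails. Use the quadratic:
x = (−Kb + √(Kb² + 4·Kb·C₀))/2 = 2.50 × 10^-3 M
pOH = 2.60, so pH = 14.00 − pOH = 11.40

pH = 11.40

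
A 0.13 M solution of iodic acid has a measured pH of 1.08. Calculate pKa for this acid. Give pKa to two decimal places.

[H+] = 10^(-1.08) = 8.32 × 10^-2 M
At equilibrium [HA] = 0.13 − 8.32 × 10^-2 = 4.68 × 10^-2 M
Ka = [H+][A-]/[HA] = (8.32 × 10^-2)² / 4.68 × 10^-2 = 1.48 × 10^-1
pKa = -log(1.48 × 10^-1) = 0.83

pKa = 0.83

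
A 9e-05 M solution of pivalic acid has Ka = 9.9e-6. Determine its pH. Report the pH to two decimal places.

(CH3)3CCOOH ⇌ (CH3)3CCOO- + H+
From the ICE table, Ka = x²/(9e-05 − x) = 9.9 × 10^-6.
The 5% rule fails; solving x² + Ka·x − Ka·C₀ = 0 exactly:
x = (−Ka + √(Ka² + 4·Ka·C₀))/2 = 2.53 × 10^-5 M
pH = −log[H+] = −log(2.53 × 10^-5) = 4.60

pH = 4.60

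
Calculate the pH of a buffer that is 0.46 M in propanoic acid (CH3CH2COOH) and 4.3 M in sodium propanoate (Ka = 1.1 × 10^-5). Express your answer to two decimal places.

pH = 5.93

pKa = −log(1.1 × 10^-5) = 4.959
pH = pKa + log([A⁻]/[HA]) = 4.959 + log(4.3/0.46)
pH = 4.959 + (+0.971) = 5.93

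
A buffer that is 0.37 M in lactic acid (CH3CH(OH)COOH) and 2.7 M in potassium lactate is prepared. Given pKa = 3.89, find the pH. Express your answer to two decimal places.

Henderson–Hasselbalch: pH = pKa + log([CH3CH(OH)COO-]/[CH3CH(OH)COOH]) = 3.89 + log(2.7/0.37)
pH = 3.89 + (+0.863) = 4.75

pH = 4.75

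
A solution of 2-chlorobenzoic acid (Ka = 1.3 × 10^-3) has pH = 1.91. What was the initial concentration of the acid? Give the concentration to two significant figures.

C₀ = 1.3 × 10^-1 M

[H+] = 10^(-1.91) = 1.23 × 10^-2 M = x
Ka = x²/(C₀ − x) ⇒ C₀ = x + x²/Ka
C₀ = 1.23 × 10^-2 + (1.23 × 10^-2)²/(1.3 × 10^-3) = 1.29 × 10^-1 M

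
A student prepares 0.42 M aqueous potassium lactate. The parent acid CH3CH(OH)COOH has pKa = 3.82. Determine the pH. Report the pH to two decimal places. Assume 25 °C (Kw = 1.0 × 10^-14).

CH3CH(OH)COO- is the conjugate base of the weak acid CH3CH(OH)COOH.
Ka = 10^(−3.82) = 1.51 × 10^-4
Kb = Kw/Ka = 1.0×10^-14 / 1.51 × 10^-4 = 6.62 × 10^-11
From the ICE table, Kb = x²/(0.42 − x) = 6.62 × 10^-11.
Neglecting x in the denominator: x = √(6.62 × 10^-11 × 0.42) = 5.27 × 10^-6 M
(x/C₀ = 0.0013% < 5%, so the approximation holds.)
pOH = −log(5.27 × 10^-6) = 5.28; pH = 14.00 − 5.28 = 8.72

pH = 8.72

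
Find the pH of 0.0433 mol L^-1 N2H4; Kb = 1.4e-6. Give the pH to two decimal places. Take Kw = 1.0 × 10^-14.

pH = 10.39

N2H4 + H2O ⇌ N2H5+ + OH-
Kb = x²/(0.0433 − x) = 1.4 × 10^-6
Since Kb ≪ C₀, x ≈ √(Kb·C₀) = 2.46 × 10^-4 M.
pOH = −log(2.46 × 10^-4) = 3.61; pH = 14.00 − 3.61 = 10.39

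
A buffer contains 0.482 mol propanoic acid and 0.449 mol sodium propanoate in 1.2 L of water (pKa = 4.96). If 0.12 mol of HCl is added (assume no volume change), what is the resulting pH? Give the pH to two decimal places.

Added H+ converts CH3CH2COO- to CH3CH2COOH: CH3CH2COOH → 0.602 mol, CH3CH2COO- → 0.329 mol.
pH = pKa + log([A⁻]/[HA]) = 4.96 + log(0.329/0.602) = 4.96 -0.262

pH = 4.70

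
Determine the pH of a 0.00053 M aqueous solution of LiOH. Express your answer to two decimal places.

pH = 10.72

LiOH is a strong base; [OH-] = 0.00053 M.
pOH = -log(0.00053) = 3.28
pH = 14.00 - 3.28 = 10.72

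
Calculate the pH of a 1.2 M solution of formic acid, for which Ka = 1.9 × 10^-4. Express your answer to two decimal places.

pH = 1.82

HCOOH ⇌ HCOO- + H+
From the ICE table, Ka = x²/(1.2 − x) = 1.9 × 10^-4.
Neglecting x in the denominator: x = √(1.9 × 10^-4 × 1.2) = 1.51 × 10^-2 M
(x/C₀ = 1.3% < 5%, so the approximation holds.)
pH = −log(1.51 × 10^-2) = 1.82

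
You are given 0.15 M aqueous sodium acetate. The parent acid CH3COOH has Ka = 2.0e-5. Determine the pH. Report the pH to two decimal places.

CH3COO- is the conjugate base of the weak acid CH3COOH.
Kb = Kw/Ka = 1.0×10^-14 / 2.0 × 10^-5 = 5.00 × 10^-10
Kb = [OH-]²/(0.15 − [OH-]) = 5.00 × 10^-10
Assume [OH-] ≪ 0.15: [OH-] ≈ √(5.00 × 10^-10 × 0.15) = 8.66 × 10^-6 M
pOH = 5.06, so pH = 14.00 − pOH = 8.94

pH = 8.94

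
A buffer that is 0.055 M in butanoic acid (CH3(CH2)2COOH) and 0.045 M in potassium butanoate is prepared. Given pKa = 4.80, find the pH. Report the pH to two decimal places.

pH = pKa + log([A⁻]/[HA]) = 4.80 + log(0.045/0.055)
pH = 4.80 + (-0.087) = 4.71

pH = 4.71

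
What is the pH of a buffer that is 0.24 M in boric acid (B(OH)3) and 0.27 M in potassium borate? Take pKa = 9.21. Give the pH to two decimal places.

pH = pKa + log([A⁻]/[HA]) = 9.21 + log(0.27/0.24)
pH = 9.21 + (+0.051) = 9.26

pH = 9.26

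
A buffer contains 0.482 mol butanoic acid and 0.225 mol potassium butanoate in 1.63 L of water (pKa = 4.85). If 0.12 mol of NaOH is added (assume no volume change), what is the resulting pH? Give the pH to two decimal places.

pH = 4.83

OH- converts CH3(CH2)2COOH to CH3(CH2)2COO-: CH3(CH2)2COOH → 0.362 mol, CH3(CH2)2COO- → 0.345 mol.
pH = pKa + log([A⁻]/[HA]) = 4.85 + log(0.345/0.362) = 4.85 -0.021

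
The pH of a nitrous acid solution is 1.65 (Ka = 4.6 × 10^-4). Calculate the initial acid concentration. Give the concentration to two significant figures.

C₀ = 1.1 M

[H+] = 10^(-1.65) = 2.24 × 10^-2 M = x
Ka = x²/(C₀ − x) ⇒ C₀ = x + x²/Ka
C₀ = 2.24 × 10^-2 + (2.24 × 10^-2)²/(4.6 × 10^-4) = 1.11 M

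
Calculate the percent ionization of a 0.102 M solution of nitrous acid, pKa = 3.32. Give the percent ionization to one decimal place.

HNO2 ⇌ NO2- + H+; let x = [H+] at equilibrium.
Ka = 10^(−3.32) = 4.79 × 10^-4
Ka = x²/(C₀ − x); solving the quadratic gives x = 6.75 × 10^-3 M.
% ionization = x/C₀ × 100% = 6.75 × 10^-3/0.102 × 100% = 6.6%

6.6%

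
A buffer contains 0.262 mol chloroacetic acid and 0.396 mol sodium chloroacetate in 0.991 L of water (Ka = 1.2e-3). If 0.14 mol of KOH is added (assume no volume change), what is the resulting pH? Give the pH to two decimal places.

pH = 3.56

After neutralization: n(ClCH2COOH) = 0.122 mol, n(ClCH2COO-) = 0.536 mol.
pKa = −log(1.2 × 10^-3) = 2.921
pH = pKa + log(n_ClCH2COO-/n_ClCH2COOH) = 2.921 + log(0.536/0.122) = 2.921 + (+0.643)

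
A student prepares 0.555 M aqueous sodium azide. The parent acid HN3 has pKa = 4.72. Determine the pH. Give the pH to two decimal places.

pH = 9.23

N3- is the conjugate base of the weak acid HN3.
Ka = 10^(−4.72) = 1.91 × 10^-5
Kb = Kw/Ka = 1.0×10^-14 / 1.91 × 10^-5 = 5.24 × 10^-10
From the ICE table, Kb = [OH-]²/(0.555 − [OH-]) = 5.24 × 10^-10.
Assume [OH-] ≪ 0.555: [OH-] ≈ √(5.24 × 10^-10 × 0.555) = 1.71 × 10^-5 M
Check: 0.0031% ionized — well under 5%, approximation valid.
pOH = 4.77, so pH = 14.00 − pOH = 9.23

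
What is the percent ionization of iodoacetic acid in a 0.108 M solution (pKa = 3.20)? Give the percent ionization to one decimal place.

ICH2COOH ⇌ ICH2COO- + H+; let x = [H+] at equilibrium.
Ka = 10^(−3.20) = 6.31 × 10^-4
Solve x² + 0.000631x − 6.81e-05 = 0 → x = 7.95 × 10^-3 M
Fraction ionized = 7.95 × 10^-3 / 0.108 = 0.0736 → 7.4%

7.4%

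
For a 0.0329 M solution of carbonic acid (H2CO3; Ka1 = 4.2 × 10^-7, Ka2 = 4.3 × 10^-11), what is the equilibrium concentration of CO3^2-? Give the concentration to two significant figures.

4.3 × 10^-11 M

First ionization gives [H+] ≈ [HCO3-] = 1.18 × 10^-4 M.
Second step: Ka2 = [H+][CO3^2-]/[HCO3-] ≈ [CO3^2-] (since [H+] ≈ [HCO3-]).
So [CO3^2-] ≈ Ka2.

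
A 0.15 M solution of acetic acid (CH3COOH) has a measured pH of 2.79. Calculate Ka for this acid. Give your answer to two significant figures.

[H+] = 10^(-2.79) = 1.62 × 10^-3 M
At equilibrium [HA] = 0.15 − 1.62 × 10^-3 = 1.48 × 10^-1 M
Ka = [H+][A-]/[HA] = (1.62 × 10^-3)² / 1.48 × 10^-1 = 1.8 × 10^-5

Ka = 1.8 × 10^-5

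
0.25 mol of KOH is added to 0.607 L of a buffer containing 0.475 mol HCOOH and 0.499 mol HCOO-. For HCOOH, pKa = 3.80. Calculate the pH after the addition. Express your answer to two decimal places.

pH = 4.32

After neutralization: n(HCOOH) = 0.225 mol, n(HCOO-) = 0.749 mol.
pH = pKa + log([A⁻]/[HA]) = 3.80 + log(0.749/0.225) = 3.80 +0.522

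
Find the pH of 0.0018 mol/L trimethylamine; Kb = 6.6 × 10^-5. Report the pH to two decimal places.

pH = 10.50

(CH3)3N + H2O ⇌ (CH3)3NH+ + OH-
Let x = [OH-] at equilibrium. Kb = x²/(0.0018 − x).
Here C₀/Kb ≈ 27.3, so the small-x approximation fails. Use the quadratic:
x = [−6.6e-05 + √(6.6e-05² + 4.75e-07)]/2 = 3.13 × 10^-4 M
pOH = −log(3.13 × 10^-4) = 3.50; pH = 14.00 − 3.50 = 10.50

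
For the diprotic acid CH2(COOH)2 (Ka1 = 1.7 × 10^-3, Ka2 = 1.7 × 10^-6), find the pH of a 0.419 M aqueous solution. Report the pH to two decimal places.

Since Ka1 ≫ Ka2, the first ionization dominates [H+].
Ka1 = x²/(0.419 − x) = 1.7 × 10^-3
Solving the quadratic: x = (−Ka1 + √(Ka1² + 4·Ka1·C₀))/2 = 2.59 × 10^-2 M
pH = −log(2.59 × 10^-2) = 1.59

pH = 1.59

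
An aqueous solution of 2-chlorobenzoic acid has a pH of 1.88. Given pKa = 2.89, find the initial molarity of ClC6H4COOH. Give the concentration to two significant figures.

C₀ = 1.5 × 10^-1 M

[H+] = 10^(-1.88) = 1.32 × 10^-2 M = x
Ka = 10^(−2.89) = 1.29 × 10^-3
Ka = x²/(C₀ − x) ⇒ C₀ = x + x²/Ka
C₀ = 1.32 × 10^-2 + (1.32 × 10^-2)²/(1.29 × 10^-3) = 1.48 × 10^-1 M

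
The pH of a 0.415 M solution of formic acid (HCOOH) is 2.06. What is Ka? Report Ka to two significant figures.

Ka = 1.9 × 10^-4

[H+] = 10^(-2.06) = 8.71 × 10^-3 M
At equilibrium [HA] = 0.415 − 8.71 × 10^-3 = 4.06 × 10^-1 M
Ka = [H+][A-]/[HA] = (8.71 × 10^-3)² / 4.06 × 10^-1 = 1.9 × 10^-4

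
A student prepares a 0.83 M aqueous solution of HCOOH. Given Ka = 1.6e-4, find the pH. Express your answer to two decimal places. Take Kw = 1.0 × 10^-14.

pH = 1.94

HCOOH ⇌ HCOO- + H+
Ka = [H+]²/(0.83 − [H+]) = 1.6 × 10^-4
Since Ka ≪ C₀, [H+] ≈ √(Ka·C₀) = 1.15 × 10^-2 M.
Check: 1.4% ionized — well under 5%, approximation valid.
pH = −log[H+] = −log(1.15 × 10^-2) = 1.94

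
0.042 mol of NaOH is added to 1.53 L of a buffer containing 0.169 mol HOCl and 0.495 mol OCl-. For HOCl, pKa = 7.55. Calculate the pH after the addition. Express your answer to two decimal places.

pH = 8.18

After neutralization: n(HOCl) = 0.127 mol, n(OCl-) = 0.537 mol.
pH = pKa + log([A⁻]/[HA]) = 7.55 + log(0.537/0.127) = 7.55 +0.626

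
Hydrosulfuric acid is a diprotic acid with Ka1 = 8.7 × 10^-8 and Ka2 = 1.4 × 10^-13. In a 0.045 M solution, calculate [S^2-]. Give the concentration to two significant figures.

First ionization gives [H+] ≈ [HS-] = 6.26 × 10^-5 M.
Second step: Ka2 = [H+][S^2-]/[HS-] ≈ [S^2-] (since [H+] ≈ [HS-]).
So [S^2-] ≈ Ka2.

1.4 × 10^-13 M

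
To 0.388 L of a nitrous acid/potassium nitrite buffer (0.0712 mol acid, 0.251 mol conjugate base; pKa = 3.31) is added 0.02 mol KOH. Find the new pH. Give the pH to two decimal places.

pH = 4.03

After neutralization: n(HNO2) = 0.0512 mol, n(NO2-) = 0.271 mol.
pH = pKa + log(n_NO2-/n_HNO2) = 3.31 + log(0.271/0.0512) = 3.31 + (+0.724)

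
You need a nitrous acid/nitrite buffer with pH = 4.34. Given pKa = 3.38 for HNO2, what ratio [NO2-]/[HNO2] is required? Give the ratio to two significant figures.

pH = pKa + log(r) ⇒ log(r) = 4.34 − 3.38 = +0.96
r = [NO2-]/[HNO2] = 10^(+0.96) = 9.12

ratio = 9.1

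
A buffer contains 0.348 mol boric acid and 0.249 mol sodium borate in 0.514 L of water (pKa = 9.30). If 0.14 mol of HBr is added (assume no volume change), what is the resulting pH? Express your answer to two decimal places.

After neutralization: n(B(OH)3) = 0.488 mol, n(B(OH)4-) = 0.109 mol.
pH = pKa + log(n_B(OH)4-/n_B(OH)3) = 9.30 + log(0.109/0.488) = 9.30 + (-0.651)

pH = 8.65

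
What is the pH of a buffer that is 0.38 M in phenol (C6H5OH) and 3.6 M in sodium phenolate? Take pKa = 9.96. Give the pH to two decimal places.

Henderson–Hasselbalch: pH = pKa + log([C6H5O-]/[C6H5OH]) = 9.96 + log(3.6/0.38)
pH = 9.96 + (+0.977) = 10.94

pH = 10.94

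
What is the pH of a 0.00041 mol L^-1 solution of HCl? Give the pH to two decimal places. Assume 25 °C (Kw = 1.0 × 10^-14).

HCl is a strong acid and dissociates completely, so [H+] = 0.00041 M.
pH = -log(0.00041) = 3.39

pH = 3.39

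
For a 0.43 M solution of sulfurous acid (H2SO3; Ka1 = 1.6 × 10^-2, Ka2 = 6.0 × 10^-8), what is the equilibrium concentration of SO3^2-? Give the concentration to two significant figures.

First ionization gives [H+] ≈ [HSO3-] = 7.53 × 10^-2 M.
Second step: Ka2 = [H+][SO3^2-]/[HSO3-] ≈ [SO3^2-] (since [H+] ≈ [HSO3-]).
So [SO3^2-] ≈ Ka2.

6.0 × 10^-8 M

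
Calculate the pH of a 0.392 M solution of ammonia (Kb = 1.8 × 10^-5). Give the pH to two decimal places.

pH = 11.42

NH3 + H2O ⇌ NH4+ + OH-
Let x = [OH-] at equilibrium. Kb = x²/(0.392 − x).
Since Kb ≪ C₀, x ≈ √(Kb·C₀) = 2.66 × 10^-3 M.
Check: 0.68% ionized — well under 5%, approximation valid.
pOH = 2.58, so pH = 14.00 − pOH = 11.42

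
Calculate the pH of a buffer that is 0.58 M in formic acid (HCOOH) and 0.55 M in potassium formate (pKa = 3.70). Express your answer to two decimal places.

pH = 3.68

pH = pKa + log([A⁻]/[HA]) = 3.70 + log(0.55/0.58)
pH = 3.70 + (-0.023) = 3.68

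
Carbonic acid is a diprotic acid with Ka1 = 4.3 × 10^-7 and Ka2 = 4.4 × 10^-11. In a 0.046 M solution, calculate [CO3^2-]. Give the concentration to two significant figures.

4.4 × 10^-11 M

First ionization gives [H+] ≈ [HCO3-] = 1.41 × 10^-4 M.
Second step: Ka2 = [H+][CO3^2-]/[HCO3-] ≈ [CO3^2-] (since [H+] ≈ [HCO3-]).
So [CO3^2-] ≈ Ka2.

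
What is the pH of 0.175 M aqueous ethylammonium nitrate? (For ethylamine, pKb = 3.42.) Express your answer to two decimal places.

pH = 5.67

C2H5NH3+ is the conjugate acid of the weak base C2H5NH2.
Kb = 10^(−3.42) = 3.80 × 10^-4
Ka = Kw/Kb = 1.0×10^-14 / 3.80 × 10^-4 = 2.63 × 10^-11
Ka = [H+]²/(0.175 − [H+]) = 2.63 × 10^-11
Neglecting [H+] in the denominator: [H+] = √(2.63 × 10^-11 × 0.175) = 2.15 × 10^-6 M
([H+]/C₀ = 0.0012% < 5%, so the approximation holds.)
pH = −log[H+] = −log(2.15 × 10^-6) = 5.67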